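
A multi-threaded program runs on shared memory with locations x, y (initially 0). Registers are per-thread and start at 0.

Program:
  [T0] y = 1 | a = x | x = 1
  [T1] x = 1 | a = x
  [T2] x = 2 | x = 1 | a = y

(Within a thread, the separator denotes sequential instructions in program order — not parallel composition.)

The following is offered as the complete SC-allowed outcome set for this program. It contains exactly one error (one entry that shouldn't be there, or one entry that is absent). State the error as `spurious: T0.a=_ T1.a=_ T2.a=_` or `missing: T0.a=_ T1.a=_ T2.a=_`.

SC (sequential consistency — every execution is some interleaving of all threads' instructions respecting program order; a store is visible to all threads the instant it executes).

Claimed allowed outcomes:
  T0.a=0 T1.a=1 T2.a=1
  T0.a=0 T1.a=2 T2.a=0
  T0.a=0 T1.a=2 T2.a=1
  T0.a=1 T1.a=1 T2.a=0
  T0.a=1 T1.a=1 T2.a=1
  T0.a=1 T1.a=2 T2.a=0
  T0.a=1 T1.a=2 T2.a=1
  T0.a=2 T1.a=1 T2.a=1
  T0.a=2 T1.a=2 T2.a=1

spurious: T0.a=0 T1.a=2 T2.a=0

outcome vector order: (T0.a,T1.a,T2.a)
under SC → (0,1,1) (0,2,1) (1,1,0) (1,1,1) (1,2,0) (1,2,1) (2,1,1) (2,2,1)
claimed∖SC = {(0,2,0)}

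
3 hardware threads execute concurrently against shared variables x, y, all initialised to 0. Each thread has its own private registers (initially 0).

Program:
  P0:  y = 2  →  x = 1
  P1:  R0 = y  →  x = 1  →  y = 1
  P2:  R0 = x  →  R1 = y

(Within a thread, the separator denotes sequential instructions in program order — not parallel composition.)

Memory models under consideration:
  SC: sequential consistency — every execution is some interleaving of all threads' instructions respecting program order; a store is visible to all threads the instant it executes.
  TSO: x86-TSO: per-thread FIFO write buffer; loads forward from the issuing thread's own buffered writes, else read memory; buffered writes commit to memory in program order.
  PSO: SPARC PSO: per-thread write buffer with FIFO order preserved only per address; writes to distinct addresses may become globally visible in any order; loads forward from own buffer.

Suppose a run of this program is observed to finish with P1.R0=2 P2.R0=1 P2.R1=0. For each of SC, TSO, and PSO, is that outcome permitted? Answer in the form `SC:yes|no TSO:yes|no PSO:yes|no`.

SC:no TSO:no PSO:yes

outcome vector order: (P1.R0,P2.R0,P2.R1)
under SC → (0,0,0), (0,0,1), (0,0,2), (0,1,0), (0,1,1), (0,1,2), (2,0,0), (2,0,1), (2,0,2), (2,1,1), (2,1,2)
under TSO → (0,0,0), (0,0,1), (0,0,2), (0,1,0), (0,1,1), (0,1,2), (2,0,0), (2,0,1), (2,0,2), (2,1,1), (2,1,2)
under PSO → (0,0,0), (0,0,1), (0,0,2), (0,1,0), (0,1,1), (0,1,2), (2,0,0), (2,0,1), (2,0,2), (2,1,0), (2,1,1), (2,1,2)
target (2,1,0) ∈ {PSO}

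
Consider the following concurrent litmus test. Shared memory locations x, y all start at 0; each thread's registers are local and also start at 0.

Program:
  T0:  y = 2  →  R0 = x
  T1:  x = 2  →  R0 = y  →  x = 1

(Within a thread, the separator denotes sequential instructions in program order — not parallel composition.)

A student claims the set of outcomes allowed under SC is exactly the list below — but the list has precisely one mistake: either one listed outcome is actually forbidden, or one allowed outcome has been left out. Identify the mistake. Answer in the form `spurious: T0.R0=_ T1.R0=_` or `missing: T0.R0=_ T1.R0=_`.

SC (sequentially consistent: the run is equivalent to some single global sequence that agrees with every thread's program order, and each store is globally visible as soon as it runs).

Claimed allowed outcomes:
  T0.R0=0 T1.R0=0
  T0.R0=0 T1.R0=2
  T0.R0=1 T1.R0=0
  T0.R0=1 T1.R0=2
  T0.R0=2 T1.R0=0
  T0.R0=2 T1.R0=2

outcome vector order: (T0.R0,T1.R0)
under SC → (0,2), (1,0), (1,2), (2,0), (2,2)
claimed∖SC = {(0,0)}

spurious: T0.R0=0 T1.R0=0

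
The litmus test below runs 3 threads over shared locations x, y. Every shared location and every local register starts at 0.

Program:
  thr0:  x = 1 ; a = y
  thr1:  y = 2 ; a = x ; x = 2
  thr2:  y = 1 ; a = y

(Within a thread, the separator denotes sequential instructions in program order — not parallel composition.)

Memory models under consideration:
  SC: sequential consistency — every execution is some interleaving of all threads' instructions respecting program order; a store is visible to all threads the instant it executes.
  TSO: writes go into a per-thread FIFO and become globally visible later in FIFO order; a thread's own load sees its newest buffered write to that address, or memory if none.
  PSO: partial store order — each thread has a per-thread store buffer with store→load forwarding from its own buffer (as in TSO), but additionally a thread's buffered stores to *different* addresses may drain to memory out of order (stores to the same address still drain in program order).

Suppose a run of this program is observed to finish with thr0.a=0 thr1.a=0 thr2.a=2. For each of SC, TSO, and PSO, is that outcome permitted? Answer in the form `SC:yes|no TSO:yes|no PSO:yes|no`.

SC:no TSO:yes PSO:yes

outcome vector order: (thr0.a,thr1.a,thr2.a)
under SC → 011, 012, 101, 111, 112, 201, 202, 211, 212
under TSO → 001, 002, 011, 012, 101, 102, 111, 112, 201, 202, 211, 212
under PSO → 001, 002, 011, 012, 101, 102, 111, 112, 201, 202, 211, 212
target 002 ∈ {TSO,PSO}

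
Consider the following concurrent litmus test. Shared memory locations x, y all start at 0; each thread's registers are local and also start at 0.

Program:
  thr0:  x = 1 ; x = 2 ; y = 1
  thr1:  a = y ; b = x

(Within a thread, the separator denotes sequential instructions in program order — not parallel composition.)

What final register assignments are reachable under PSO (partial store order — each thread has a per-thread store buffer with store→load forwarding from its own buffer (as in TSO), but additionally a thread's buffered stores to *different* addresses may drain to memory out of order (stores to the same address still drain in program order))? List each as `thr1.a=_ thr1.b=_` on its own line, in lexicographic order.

thr1.a=0 thr1.b=0
thr1.a=0 thr1.b=1
thr1.a=0 thr1.b=2
thr1.a=1 thr1.b=0
thr1.a=1 thr1.b=1
thr1.a=1 thr1.b=2

outcome vector order: (thr1.a,thr1.b)
|PSO outcomes| = 6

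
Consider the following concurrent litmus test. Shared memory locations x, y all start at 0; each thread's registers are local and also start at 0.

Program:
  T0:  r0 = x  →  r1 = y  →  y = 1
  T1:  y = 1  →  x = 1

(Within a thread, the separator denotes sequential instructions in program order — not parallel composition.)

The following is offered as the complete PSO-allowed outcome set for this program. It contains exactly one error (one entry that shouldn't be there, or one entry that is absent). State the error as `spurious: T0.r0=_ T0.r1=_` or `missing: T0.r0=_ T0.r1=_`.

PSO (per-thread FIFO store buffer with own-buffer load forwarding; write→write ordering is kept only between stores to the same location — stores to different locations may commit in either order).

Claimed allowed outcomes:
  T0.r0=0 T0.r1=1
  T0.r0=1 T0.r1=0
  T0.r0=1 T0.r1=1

outcome vector order: (T0.r0,T0.r1)
PSO (4): (0,0); (0,1); (1,0); (1,1)
PSO∖claimed = {(0,0)}

missing: T0.r0=0 T0.r1=0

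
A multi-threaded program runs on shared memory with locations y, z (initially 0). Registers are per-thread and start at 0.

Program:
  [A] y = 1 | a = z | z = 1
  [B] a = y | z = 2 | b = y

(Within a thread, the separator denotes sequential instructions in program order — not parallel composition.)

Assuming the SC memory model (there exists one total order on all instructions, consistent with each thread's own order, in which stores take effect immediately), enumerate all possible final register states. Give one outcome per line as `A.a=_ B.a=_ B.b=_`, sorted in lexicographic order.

outcome vector order: (A.a,B.a,B.b)
|SC outcomes| = 5

A.a=0 B.a=0 B.b=1
A.a=0 B.a=1 B.b=1
A.a=2 B.a=0 B.b=0
A.a=2 B.a=0 B.b=1
A.a=2 B.a=1 B.b=1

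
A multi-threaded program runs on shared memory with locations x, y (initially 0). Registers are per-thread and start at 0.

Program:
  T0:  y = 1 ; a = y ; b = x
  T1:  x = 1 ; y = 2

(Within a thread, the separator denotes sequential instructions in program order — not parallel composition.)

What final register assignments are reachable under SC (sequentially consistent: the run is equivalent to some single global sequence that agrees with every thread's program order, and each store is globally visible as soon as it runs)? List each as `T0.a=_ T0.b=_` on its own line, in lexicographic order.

T0.a=1 T0.b=0
T0.a=1 T0.b=1
T0.a=2 T0.b=1

outcome vector order: (T0.a,T0.b)
|SC outcomes| = 3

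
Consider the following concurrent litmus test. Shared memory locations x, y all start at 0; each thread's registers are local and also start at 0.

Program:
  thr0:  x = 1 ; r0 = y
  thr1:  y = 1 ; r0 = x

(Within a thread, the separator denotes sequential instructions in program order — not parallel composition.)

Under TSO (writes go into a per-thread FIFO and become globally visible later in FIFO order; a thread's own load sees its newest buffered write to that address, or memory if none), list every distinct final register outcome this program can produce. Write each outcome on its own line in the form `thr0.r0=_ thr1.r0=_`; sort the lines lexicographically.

thr0.r0=0 thr1.r0=0
thr0.r0=0 thr1.r0=1
thr0.r0=1 thr1.r0=0
thr0.r0=1 thr1.r0=1

outcome vector order: (thr0.r0,thr1.r0)
|TSO outcomes| = 4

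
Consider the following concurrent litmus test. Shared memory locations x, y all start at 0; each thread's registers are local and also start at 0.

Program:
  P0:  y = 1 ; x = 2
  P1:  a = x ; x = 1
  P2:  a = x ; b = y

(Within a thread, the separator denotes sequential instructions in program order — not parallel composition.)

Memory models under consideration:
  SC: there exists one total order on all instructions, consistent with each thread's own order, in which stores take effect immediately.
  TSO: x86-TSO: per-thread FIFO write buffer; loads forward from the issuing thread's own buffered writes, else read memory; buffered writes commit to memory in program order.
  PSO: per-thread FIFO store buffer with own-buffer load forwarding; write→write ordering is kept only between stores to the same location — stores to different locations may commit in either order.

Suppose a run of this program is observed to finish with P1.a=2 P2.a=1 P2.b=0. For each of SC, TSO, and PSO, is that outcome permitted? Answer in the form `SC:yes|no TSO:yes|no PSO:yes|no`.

SC:no TSO:no PSO:yes

outcome vector order: (P1.a,P2.a,P2.b)
under SC → <0 0 0>, <0 0 1>, <0 1 0>, <0 1 1>, <0 2 1>, <2 0 0>, <2 0 1>, <2 1 1>, <2 2 1>
under TSO → <0 0 0>, <0 0 1>, <0 1 0>, <0 1 1>, <0 2 1>, <2 0 0>, <2 0 1>, <2 1 1>, <2 2 1>
under PSO → <0 0 0>, <0 0 1>, <0 1 0>, <0 1 1>, <0 2 0>, <0 2 1>, <2 0 0>, <2 0 1>, <2 1 0>, <2 1 1>, <2 2 0>, <2 2 1>
target <2 1 0> ∈ {PSO}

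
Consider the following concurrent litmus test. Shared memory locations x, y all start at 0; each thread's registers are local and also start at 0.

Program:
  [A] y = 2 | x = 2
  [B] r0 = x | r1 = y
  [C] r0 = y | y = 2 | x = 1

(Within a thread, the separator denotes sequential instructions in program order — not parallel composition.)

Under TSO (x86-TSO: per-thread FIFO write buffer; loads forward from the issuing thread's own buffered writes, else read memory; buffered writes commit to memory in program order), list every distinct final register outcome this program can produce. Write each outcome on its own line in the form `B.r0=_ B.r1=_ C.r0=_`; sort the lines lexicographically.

B.r0=0 B.r1=0 C.r0=0
B.r0=0 B.r1=0 C.r0=2
B.r0=0 B.r1=2 C.r0=0
B.r0=0 B.r1=2 C.r0=2
B.r0=1 B.r1=2 C.r0=0
B.r0=1 B.r1=2 C.r0=2
B.r0=2 B.r1=2 C.r0=0
B.r0=2 B.r1=2 C.r0=2

outcome vector order: (B.r0,B.r1,C.r0)
|TSO outcomes| = 8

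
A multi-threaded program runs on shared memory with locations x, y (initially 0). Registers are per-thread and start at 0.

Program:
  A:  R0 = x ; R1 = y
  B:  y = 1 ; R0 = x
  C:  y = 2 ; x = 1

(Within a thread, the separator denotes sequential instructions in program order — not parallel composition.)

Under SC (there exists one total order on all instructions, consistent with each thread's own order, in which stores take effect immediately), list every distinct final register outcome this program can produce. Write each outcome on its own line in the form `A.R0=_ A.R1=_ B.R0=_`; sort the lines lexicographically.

outcome vector order: (A.R0,A.R1,B.R0)
|SC outcomes| = 10

A.R0=0 A.R1=0 B.R0=0
A.R0=0 A.R1=0 B.R0=1
A.R0=0 A.R1=1 B.R0=0
A.R0=0 A.R1=1 B.R0=1
A.R0=0 A.R1=2 B.R0=0
A.R0=0 A.R1=2 B.R0=1
A.R0=1 A.R1=1 B.R0=0
A.R0=1 A.R1=1 B.R0=1
A.R0=1 A.R1=2 B.R0=0
A.R0=1 A.R1=2 B.R0=1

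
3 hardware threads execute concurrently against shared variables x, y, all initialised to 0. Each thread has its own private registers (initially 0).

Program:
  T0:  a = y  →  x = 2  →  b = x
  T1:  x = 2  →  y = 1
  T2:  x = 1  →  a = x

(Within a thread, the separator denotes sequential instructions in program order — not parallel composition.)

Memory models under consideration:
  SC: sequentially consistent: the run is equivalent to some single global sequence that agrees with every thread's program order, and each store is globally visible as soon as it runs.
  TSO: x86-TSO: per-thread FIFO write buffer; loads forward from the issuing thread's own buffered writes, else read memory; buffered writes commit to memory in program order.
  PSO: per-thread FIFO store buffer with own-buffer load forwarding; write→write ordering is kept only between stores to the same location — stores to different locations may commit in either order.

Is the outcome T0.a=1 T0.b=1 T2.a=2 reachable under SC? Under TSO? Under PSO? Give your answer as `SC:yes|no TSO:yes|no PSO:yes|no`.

outcome vector order: (T0.a,T0.b,T2.a)
under SC → 0/1/1; 0/1/2; 0/2/1; 0/2/2; 1/1/1; 1/2/1; 1/2/2
under TSO → 0/1/1; 0/1/2; 0/2/1; 0/2/2; 1/1/1; 1/2/1; 1/2/2
under PSO → 0/1/1; 0/1/2; 0/2/1; 0/2/2; 1/1/1; 1/1/2; 1/2/1; 1/2/2
target 1/1/2 ∈ {PSO}

SC:no TSO:no PSO:yes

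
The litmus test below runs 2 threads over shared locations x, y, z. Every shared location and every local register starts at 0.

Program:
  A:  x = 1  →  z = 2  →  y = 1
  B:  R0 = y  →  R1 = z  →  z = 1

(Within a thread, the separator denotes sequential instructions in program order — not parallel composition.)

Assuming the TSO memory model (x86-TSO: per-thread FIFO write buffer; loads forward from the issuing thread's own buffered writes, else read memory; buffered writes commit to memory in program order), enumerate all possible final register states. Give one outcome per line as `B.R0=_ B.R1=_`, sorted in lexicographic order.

outcome vector order: (B.R0,B.R1)
|TSO outcomes| = 3

B.R0=0 B.R1=0
B.R0=0 B.R1=2
B.R0=1 B.R1=2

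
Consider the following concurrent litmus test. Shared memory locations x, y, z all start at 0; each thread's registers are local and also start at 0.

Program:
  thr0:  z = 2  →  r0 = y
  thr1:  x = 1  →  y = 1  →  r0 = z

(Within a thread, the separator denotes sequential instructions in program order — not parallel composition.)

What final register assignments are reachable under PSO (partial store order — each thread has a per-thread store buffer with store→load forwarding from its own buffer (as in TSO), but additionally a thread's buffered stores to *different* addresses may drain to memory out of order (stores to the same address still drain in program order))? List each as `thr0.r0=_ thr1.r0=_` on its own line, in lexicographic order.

thr0.r0=0 thr1.r0=0
thr0.r0=0 thr1.r0=2
thr0.r0=1 thr1.r0=0
thr0.r0=1 thr1.r0=2

outcome vector order: (thr0.r0,thr1.r0)
|PSO outcomes| = 4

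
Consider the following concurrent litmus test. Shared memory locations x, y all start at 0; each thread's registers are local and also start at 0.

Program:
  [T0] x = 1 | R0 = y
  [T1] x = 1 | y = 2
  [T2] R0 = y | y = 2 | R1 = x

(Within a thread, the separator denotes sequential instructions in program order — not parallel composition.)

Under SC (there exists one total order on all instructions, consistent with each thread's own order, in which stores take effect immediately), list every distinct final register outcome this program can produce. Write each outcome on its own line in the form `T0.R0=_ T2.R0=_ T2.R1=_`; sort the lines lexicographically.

T0.R0=0 T2.R0=0 T2.R1=1
T0.R0=0 T2.R0=2 T2.R1=1
T0.R0=2 T2.R0=0 T2.R1=0
T0.R0=2 T2.R0=0 T2.R1=1
T0.R0=2 T2.R0=2 T2.R1=1

outcome vector order: (T0.R0,T2.R0,T2.R1)
|SC outcomes| = 5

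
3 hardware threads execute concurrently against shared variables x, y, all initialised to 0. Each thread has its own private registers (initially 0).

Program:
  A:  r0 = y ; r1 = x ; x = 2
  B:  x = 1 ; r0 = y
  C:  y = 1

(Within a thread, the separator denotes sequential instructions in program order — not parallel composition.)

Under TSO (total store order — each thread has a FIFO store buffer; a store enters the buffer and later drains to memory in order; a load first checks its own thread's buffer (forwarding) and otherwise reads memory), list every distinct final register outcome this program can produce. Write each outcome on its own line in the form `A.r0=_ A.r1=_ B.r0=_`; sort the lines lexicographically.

A.r0=0 A.r1=0 B.r0=0
A.r0=0 A.r1=0 B.r0=1
A.r0=0 A.r1=1 B.r0=0
A.r0=0 A.r1=1 B.r0=1
A.r0=1 A.r1=0 B.r0=0
A.r0=1 A.r1=0 B.r0=1
A.r0=1 A.r1=1 B.r0=0
A.r0=1 A.r1=1 B.r0=1

outcome vector order: (A.r0,A.r1,B.r0)
|TSO outcomes| = 8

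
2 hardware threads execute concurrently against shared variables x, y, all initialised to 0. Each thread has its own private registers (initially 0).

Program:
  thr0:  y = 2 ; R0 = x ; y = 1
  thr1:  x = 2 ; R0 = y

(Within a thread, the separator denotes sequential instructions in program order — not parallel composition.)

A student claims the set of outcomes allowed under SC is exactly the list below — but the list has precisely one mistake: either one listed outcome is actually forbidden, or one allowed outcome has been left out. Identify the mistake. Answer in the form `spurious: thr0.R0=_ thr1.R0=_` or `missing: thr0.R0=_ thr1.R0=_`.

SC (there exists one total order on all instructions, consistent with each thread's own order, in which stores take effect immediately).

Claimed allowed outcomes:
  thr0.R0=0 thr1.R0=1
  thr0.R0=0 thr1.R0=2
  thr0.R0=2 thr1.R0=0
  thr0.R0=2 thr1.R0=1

missing: thr0.R0=2 thr1.R0=2

outcome vector order: (thr0.R0,thr1.R0)
SC: 5 outcomes — {0/1 0/2 2/0 2/1 2/2}
SC∖claimed = {2/2}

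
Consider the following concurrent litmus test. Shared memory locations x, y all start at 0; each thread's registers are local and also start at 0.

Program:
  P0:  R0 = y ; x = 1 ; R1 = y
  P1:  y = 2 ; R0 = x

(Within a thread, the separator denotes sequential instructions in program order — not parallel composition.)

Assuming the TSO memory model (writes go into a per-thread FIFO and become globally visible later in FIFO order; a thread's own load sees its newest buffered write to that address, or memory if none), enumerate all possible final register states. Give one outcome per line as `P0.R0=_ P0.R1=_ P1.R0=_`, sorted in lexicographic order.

outcome vector order: (P0.R0,P0.R1,P1.R0)
|TSO outcomes| = 6

P0.R0=0 P0.R1=0 P1.R0=0
P0.R0=0 P0.R1=0 P1.R0=1
P0.R0=0 P0.R1=2 P1.R0=0
P0.R0=0 P0.R1=2 P1.R0=1
P0.R0=2 P0.R1=2 P1.R0=0
P0.R0=2 P0.R1=2 P1.R0=1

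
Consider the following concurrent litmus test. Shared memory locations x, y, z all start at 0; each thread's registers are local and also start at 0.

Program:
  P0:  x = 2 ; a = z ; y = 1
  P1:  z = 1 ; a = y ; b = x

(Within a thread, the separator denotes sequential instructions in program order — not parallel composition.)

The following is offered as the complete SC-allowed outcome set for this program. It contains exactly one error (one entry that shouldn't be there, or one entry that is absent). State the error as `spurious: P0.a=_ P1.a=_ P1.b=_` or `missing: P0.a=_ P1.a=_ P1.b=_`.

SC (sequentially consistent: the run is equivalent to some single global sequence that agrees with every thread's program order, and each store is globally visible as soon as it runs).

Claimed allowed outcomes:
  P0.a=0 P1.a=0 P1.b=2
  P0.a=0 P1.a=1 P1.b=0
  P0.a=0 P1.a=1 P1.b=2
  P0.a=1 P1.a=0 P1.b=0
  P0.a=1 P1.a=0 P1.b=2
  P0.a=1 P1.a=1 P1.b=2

spurious: P0.a=0 P1.a=1 P1.b=0

outcome vector order: (P0.a,P1.a,P1.b)
SC (5): <0 0 2>; <0 1 2>; <1 0 0>; <1 0 2>; <1 1 2>
claimed∖SC = {<0 1 0>}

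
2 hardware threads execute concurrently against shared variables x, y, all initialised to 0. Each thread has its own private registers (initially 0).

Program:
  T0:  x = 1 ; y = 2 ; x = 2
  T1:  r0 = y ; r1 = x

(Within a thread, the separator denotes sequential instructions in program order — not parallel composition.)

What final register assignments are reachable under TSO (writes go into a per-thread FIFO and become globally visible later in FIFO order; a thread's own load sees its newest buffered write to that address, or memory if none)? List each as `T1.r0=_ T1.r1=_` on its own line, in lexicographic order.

T1.r0=0 T1.r1=0
T1.r0=0 T1.r1=1
T1.r0=0 T1.r1=2
T1.r0=2 T1.r1=1
T1.r0=2 T1.r1=2

outcome vector order: (T1.r0,T1.r1)
|TSO outcomes| = 5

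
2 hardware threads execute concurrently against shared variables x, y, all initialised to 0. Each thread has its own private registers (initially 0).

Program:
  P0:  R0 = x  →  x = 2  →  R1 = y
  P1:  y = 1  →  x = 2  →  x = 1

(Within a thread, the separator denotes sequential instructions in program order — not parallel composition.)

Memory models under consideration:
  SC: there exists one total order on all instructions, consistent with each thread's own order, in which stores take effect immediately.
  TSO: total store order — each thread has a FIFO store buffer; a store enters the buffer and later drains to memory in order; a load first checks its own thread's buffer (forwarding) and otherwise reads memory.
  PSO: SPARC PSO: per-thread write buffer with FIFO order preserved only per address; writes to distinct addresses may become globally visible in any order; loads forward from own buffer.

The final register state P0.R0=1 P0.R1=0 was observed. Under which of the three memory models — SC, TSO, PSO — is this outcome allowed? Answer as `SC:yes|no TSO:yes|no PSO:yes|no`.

outcome vector order: (P0.R0,P0.R1)
[SC] allowed = {0/0 0/1 1/1 2/1}
[TSO] allowed = {0/0 0/1 1/1 2/1}
[PSO] allowed = {0/0 0/1 1/0 1/1 2/0 2/1}
target 1/0 ∈ {PSO}

SC:no TSO:no PSO:yes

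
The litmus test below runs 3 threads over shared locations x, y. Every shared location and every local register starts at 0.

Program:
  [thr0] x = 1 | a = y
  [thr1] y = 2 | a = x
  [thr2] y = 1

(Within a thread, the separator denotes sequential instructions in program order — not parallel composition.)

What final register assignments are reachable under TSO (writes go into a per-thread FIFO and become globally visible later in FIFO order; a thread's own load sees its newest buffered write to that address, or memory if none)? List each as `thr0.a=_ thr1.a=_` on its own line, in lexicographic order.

thr0.a=0 thr1.a=0
thr0.a=0 thr1.a=1
thr0.a=1 thr1.a=0
thr0.a=1 thr1.a=1
thr0.a=2 thr1.a=0
thr0.a=2 thr1.a=1

outcome vector order: (thr0.a,thr1.a)
|TSO outcomes| = 6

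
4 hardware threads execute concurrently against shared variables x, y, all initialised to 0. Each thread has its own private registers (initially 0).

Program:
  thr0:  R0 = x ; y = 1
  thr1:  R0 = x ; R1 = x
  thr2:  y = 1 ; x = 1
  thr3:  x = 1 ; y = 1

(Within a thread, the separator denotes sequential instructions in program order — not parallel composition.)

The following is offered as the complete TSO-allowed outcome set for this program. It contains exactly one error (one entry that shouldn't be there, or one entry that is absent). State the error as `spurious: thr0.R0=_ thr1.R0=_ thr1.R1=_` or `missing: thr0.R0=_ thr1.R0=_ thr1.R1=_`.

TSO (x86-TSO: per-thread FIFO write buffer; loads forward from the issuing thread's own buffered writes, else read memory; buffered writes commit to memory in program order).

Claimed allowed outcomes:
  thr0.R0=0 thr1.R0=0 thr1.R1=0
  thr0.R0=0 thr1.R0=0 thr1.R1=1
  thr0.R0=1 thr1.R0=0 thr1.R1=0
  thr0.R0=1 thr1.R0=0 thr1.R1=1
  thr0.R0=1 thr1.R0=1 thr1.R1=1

outcome vector order: (thr0.R0,thr1.R0,thr1.R1)
[TSO] allowed = {000; 001; 011; 100; 101; 111}
TSO∖claimed = {011}

missing: thr0.R0=0 thr1.R0=1 thr1.R1=1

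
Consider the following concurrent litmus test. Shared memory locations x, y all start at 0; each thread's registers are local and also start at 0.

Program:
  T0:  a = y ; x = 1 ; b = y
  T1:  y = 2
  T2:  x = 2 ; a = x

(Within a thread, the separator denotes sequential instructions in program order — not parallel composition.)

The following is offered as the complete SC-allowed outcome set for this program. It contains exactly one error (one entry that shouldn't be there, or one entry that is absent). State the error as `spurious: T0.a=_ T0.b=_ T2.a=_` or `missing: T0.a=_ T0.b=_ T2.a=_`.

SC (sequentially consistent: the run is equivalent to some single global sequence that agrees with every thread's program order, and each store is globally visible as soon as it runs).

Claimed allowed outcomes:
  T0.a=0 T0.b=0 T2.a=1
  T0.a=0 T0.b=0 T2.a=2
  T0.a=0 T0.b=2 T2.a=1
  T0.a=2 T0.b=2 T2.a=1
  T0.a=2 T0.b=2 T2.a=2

outcome vector order: (T0.a,T0.b,T2.a)
SC (6): 001; 002; 021; 022; 221; 222
SC∖claimed = {022}

missing: T0.a=0 T0.b=2 T2.a=2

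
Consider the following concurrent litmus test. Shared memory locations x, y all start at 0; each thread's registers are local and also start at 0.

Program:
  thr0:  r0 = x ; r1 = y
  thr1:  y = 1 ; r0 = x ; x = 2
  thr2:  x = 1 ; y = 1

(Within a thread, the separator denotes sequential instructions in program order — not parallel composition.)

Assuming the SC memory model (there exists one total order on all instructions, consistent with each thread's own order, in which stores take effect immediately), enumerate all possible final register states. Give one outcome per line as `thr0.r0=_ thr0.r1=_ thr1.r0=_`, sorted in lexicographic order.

outcome vector order: (thr0.r0,thr0.r1,thr1.r0)
|SC outcomes| = 9

thr0.r0=0 thr0.r1=0 thr1.r0=0
thr0.r0=0 thr0.r1=0 thr1.r0=1
thr0.r0=0 thr0.r1=1 thr1.r0=0
thr0.r0=0 thr0.r1=1 thr1.r0=1
thr0.r0=1 thr0.r1=0 thr1.r0=1
thr0.r0=1 thr0.r1=1 thr1.r0=0
thr0.r0=1 thr0.r1=1 thr1.r0=1
thr0.r0=2 thr0.r1=1 thr1.r0=0
thr0.r0=2 thr0.r1=1 thr1.r0=1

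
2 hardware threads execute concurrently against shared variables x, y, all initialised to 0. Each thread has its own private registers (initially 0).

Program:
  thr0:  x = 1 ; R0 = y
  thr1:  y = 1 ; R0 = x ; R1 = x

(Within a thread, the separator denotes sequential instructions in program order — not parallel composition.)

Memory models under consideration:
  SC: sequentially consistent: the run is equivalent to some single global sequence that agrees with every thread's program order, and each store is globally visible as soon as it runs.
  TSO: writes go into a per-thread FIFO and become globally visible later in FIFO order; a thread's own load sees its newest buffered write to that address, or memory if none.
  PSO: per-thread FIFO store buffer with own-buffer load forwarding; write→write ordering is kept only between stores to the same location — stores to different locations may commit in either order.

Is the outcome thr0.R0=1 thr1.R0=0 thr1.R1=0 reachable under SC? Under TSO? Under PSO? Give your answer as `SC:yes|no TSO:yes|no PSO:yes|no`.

outcome vector order: (thr0.R0,thr1.R0,thr1.R1)
under SC → 011 100 101 111
under TSO → 000 001 011 100 101 111
under PSO → 000 001 011 100 101 111
target 100 ∈ {SC,TSO,PSO}

SC:yes TSO:yes PSO:yes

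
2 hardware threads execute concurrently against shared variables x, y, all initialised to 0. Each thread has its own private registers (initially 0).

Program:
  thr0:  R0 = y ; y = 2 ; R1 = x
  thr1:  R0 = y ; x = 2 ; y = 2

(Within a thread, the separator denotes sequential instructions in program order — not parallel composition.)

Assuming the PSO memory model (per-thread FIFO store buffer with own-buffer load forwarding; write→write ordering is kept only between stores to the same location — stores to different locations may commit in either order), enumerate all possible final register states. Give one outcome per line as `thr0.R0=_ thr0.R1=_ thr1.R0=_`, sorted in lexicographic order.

outcome vector order: (thr0.R0,thr0.R1,thr1.R0)
|PSO outcomes| = 6

thr0.R0=0 thr0.R1=0 thr1.R0=0
thr0.R0=0 thr0.R1=0 thr1.R0=2
thr0.R0=0 thr0.R1=2 thr1.R0=0
thr0.R0=0 thr0.R1=2 thr1.R0=2
thr0.R0=2 thr0.R1=0 thr1.R0=0
thr0.R0=2 thr0.R1=2 thr1.R0=0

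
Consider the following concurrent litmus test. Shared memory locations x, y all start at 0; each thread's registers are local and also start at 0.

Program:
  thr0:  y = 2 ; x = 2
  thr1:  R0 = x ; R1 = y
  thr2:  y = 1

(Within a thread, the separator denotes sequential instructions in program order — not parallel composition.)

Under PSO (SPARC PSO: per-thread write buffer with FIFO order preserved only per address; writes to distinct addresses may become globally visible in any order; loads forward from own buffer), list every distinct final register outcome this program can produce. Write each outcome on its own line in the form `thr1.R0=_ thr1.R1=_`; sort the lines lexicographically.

outcome vector order: (thr1.R0,thr1.R1)
|PSO outcomes| = 6

thr1.R0=0 thr1.R1=0
thr1.R0=0 thr1.R1=1
thr1.R0=0 thr1.R1=2
thr1.R0=2 thr1.R1=0
thr1.R0=2 thr1.R1=1
thr1.R0=2 thr1.R1=2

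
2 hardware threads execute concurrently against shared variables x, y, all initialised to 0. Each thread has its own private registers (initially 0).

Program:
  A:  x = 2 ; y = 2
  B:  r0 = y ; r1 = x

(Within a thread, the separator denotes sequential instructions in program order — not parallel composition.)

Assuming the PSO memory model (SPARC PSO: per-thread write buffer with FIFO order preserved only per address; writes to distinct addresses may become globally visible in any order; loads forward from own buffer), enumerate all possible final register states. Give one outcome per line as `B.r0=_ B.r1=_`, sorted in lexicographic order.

outcome vector order: (B.r0,B.r1)
|PSO outcomes| = 4

B.r0=0 B.r1=0
B.r0=0 B.r1=2
B.r0=2 B.r1=0
B.r0=2 B.r1=2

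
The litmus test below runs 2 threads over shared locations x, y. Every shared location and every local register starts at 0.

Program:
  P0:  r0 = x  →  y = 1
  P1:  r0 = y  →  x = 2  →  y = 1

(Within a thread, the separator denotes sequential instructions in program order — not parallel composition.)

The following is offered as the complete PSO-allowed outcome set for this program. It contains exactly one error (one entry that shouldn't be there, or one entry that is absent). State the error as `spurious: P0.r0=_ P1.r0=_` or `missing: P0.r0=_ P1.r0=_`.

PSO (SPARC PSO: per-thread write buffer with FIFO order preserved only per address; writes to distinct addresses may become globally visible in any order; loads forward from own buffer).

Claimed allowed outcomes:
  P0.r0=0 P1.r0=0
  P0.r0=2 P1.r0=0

missing: P0.r0=0 P1.r0=1

outcome vector order: (P0.r0,P1.r0)
PSO (3): 00, 01, 20
PSO∖claimed = {01}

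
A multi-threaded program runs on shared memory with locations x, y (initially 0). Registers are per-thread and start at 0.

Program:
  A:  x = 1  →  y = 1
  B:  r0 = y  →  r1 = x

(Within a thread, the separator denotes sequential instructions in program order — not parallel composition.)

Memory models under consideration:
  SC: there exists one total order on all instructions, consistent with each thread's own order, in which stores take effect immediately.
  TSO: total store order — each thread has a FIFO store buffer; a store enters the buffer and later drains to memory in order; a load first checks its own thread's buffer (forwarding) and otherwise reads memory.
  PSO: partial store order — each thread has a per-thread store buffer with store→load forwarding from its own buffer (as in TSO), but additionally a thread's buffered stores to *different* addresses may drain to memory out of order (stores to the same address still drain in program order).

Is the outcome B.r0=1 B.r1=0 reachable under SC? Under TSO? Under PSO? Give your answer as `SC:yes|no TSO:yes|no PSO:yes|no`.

SC:no TSO:no PSO:yes

outcome vector order: (B.r0,B.r1)
[SC] allowed = {0/0; 0/1; 1/1}
[TSO] allowed = {0/0; 0/1; 1/1}
[PSO] allowed = {0/0; 0/1; 1/0; 1/1}
target 1/0 ∈ {PSO}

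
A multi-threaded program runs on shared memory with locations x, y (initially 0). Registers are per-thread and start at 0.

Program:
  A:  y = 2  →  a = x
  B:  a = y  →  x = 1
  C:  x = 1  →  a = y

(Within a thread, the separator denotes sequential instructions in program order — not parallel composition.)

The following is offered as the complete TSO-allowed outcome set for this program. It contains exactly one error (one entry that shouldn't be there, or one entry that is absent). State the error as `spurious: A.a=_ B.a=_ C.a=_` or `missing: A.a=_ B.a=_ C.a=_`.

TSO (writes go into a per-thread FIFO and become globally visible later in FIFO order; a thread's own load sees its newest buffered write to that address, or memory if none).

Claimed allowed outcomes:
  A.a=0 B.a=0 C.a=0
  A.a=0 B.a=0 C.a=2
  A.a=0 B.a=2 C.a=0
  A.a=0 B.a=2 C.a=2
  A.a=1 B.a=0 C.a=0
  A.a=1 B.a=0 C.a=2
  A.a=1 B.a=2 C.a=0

missing: A.a=1 B.a=2 C.a=2

outcome vector order: (A.a,B.a,C.a)
TSO (8): <0 0 0>, <0 0 2>, <0 2 0>, <0 2 2>, <1 0 0>, <1 0 2>, <1 2 0>, <1 2 2>
TSO∖claimed = {<1 2 2>}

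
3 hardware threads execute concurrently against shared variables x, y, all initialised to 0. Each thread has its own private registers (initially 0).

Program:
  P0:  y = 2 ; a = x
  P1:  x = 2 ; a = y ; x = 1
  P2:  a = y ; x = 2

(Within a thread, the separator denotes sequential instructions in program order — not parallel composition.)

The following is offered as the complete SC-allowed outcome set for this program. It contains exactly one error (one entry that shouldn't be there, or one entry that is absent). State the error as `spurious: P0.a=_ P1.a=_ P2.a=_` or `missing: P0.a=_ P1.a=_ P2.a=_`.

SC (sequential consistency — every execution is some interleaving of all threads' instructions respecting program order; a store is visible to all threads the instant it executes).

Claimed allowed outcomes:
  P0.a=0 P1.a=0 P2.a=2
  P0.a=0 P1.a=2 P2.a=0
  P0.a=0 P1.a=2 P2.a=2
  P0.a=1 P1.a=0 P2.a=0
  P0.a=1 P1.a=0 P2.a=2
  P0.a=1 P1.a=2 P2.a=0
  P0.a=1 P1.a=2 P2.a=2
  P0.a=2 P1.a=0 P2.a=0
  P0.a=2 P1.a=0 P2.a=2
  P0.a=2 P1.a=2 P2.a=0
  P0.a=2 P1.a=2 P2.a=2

spurious: P0.a=0 P1.a=0 P2.a=2

outcome vector order: (P0.a,P1.a,P2.a)
[SC] allowed = {<0 2 0>, <0 2 2>, <1 0 0>, <1 0 2>, <1 2 0>, <1 2 2>, <2 0 0>, <2 0 2>, <2 2 0>, <2 2 2>}
claimed∖SC = {<0 0 2>}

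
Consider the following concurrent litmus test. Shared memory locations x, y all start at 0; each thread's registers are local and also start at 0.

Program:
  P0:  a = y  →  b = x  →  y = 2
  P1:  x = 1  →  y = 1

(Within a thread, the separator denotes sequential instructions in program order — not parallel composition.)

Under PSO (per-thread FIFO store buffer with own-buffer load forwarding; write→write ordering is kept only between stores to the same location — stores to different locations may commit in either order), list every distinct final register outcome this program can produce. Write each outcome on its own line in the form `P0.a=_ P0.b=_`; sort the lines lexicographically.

P0.a=0 P0.b=0
P0.a=0 P0.b=1
P0.a=1 P0.b=0
P0.a=1 P0.b=1

outcome vector order: (P0.a,P0.b)
|PSO outcomes| = 4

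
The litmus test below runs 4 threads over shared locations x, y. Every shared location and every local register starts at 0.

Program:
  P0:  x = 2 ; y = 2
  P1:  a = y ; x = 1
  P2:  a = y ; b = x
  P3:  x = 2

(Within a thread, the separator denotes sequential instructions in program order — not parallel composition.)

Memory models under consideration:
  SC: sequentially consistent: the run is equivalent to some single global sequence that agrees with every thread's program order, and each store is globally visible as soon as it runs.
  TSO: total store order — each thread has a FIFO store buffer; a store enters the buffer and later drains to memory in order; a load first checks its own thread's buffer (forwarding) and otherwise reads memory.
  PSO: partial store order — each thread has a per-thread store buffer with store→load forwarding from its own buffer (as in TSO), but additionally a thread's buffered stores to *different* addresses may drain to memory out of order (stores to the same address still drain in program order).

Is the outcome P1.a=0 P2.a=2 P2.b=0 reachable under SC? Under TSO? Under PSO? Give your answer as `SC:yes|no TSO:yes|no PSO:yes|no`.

outcome vector order: (P1.a,P2.a,P2.b)
[SC] allowed = {(0,0,0), (0,0,1), (0,0,2), (0,2,1), (0,2,2), (2,0,0), (2,0,1), (2,0,2), (2,2,1), (2,2,2)}
[TSO] allowed = {(0,0,0), (0,0,1), (0,0,2), (0,2,1), (0,2,2), (2,0,0), (2,0,1), (2,0,2), (2,2,1), (2,2,2)}
[PSO] allowed = {(0,0,0), (0,0,1), (0,0,2), (0,2,0), (0,2,1), (0,2,2), (2,0,0), (2,0,1), (2,0,2), (2,2,0), (2,2,1), (2,2,2)}
target (0,2,0) ∈ {PSO}

SC:no TSO:no PSO:yes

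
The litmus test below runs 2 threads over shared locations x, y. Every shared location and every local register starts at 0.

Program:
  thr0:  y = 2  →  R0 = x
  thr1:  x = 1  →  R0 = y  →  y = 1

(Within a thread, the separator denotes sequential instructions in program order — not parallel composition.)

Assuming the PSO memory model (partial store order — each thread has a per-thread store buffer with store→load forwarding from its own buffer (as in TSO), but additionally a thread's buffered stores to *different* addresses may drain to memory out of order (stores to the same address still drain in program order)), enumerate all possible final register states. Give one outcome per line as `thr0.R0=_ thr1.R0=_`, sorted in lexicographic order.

outcome vector order: (thr0.R0,thr1.R0)
|PSO outcomes| = 4

thr0.R0=0 thr1.R0=0
thr0.R0=0 thr1.R0=2
thr0.R0=1 thr1.R0=0
thr0.R0=1 thr1.R0=2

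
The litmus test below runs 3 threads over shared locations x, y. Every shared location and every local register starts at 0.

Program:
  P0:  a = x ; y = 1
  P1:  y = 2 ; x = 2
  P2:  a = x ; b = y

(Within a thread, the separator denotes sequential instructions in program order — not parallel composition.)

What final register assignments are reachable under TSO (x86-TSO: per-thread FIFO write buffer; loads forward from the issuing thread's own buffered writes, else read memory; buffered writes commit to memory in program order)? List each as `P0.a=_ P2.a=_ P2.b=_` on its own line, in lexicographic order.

outcome vector order: (P0.a,P2.a,P2.b)
|TSO outcomes| = 10

P0.a=0 P2.a=0 P2.b=0
P0.a=0 P2.a=0 P2.b=1
P0.a=0 P2.a=0 P2.b=2
P0.a=0 P2.a=2 P2.b=1
P0.a=0 P2.a=2 P2.b=2
P0.a=2 P2.a=0 P2.b=0
P0.a=2 P2.a=0 P2.b=1
P0.a=2 P2.a=0 P2.b=2
P0.a=2 P2.a=2 P2.b=1
P0.a=2 P2.a=2 P2.b=2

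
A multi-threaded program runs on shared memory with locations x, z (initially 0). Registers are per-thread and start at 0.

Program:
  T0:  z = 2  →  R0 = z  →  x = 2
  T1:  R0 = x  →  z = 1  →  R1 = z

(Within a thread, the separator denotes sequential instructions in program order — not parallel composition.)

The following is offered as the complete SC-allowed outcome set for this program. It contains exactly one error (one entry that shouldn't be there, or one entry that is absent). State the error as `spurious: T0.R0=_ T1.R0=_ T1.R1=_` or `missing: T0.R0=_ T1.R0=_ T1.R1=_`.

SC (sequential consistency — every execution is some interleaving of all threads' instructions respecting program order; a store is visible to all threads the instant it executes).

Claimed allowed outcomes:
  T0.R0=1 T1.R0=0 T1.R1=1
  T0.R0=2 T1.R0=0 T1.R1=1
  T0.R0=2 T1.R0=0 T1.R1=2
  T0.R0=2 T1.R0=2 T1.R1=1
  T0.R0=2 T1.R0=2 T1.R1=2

outcome vector order: (T0.R0,T1.R0,T1.R1)
SC: 4 outcomes — {(1,0,1) (2,0,1) (2,0,2) (2,2,1)}
claimed∖SC = {(2,2,2)}

spurious: T0.R0=2 T1.R0=2 T1.R1=2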